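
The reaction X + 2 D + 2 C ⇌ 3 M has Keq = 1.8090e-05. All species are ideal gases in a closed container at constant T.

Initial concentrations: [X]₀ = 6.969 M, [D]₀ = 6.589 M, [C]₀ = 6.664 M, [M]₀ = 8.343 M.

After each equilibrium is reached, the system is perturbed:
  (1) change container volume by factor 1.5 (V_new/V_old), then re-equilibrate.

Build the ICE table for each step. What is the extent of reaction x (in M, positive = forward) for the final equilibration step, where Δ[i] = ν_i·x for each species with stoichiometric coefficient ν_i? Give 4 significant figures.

x = -0.06681 M

Q₀ = 0.04322 vs Keq = 1.8090e-05 ⇒ Q>K, reverse
Step 1:
                  X         D         C         M
  Initial     6.969     6.589     6.664     8.343
  Change      2.317     4.634     4.634     -6.95
  Equil       9.286     11.22      11.3     1.393
  solve Keq expr → x = -2.317; check Q = 1.8090e-05
Then change container volume by factor 1.5 (V_new/V_old).
Step 2:
                  X         D         C         M
  Initial     6.191     7.482     7.532    0.9284
  Change    0.06681    0.1336    0.1336   -0.2004
  Equil       6.257     7.615     7.665    0.7279
  solve Keq expr → x = -0.06681; check Q = 1.8090e-05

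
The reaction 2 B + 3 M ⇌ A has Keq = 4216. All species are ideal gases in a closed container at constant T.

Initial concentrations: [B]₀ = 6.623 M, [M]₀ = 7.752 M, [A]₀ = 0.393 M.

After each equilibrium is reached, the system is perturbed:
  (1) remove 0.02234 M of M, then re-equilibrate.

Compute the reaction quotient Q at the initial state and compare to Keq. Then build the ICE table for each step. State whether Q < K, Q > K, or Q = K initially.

Q₀ = 1.9233e-05; Q < K (proceeds forward)

Q₀ = 1.9233e-05 vs Keq = 4216 ⇒ Q<K, forward
Step 1:
                   B          M          A
  I            6.623      7.752      0.393
  C           -5.123     -7.684      2.561
  E              1.5    0.06778      2.954
  solve Keq expr → x = 2.561; check Q = 4216
Then remove 0.02234 M of M.
Step 2:
                   B          M          A
  I              1.5    0.04544      2.954
  C          0.01457    0.02185  -0.007283
  E            1.515    0.06729      2.947
  solve Keq expr → x = -0.007283; check Q = 4216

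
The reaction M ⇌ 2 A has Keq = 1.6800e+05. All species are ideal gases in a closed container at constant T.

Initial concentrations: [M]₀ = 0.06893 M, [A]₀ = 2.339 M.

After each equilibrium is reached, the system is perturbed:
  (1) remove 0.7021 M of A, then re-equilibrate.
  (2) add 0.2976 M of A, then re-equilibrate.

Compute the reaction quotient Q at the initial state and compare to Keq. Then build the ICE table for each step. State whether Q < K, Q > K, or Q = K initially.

Q₀ = 79.37; Q < K (proceeds forward)

Q₀ = 79.37 vs Keq = 1.6800e+05 ⇒ Q<K, forward
Step 1:
                  M         A
  init      0.06893     2.339
  Δ        -0.06889    0.1378
  eq      3.6515e-05     2.477
  solve Keq expr → x = 0.06889; check Q = 1.6800e+05
Then remove 0.7021 M of A.
Step 2:
                  M         A
  init    3.6515e-05     1.775
  Δ       -1.7767e-05 3.5534e-05
  eq      1.8748e-05     1.775
  solve Keq expr → x = 1.7767e-05; check Q = 1.6800e+05
Then add 0.2976 M of A.
Step 3:
                  M         A
  init    1.8748e-05     2.072
  Δ       6.8144e-06 -1.3629e-05
  eq      2.5562e-05     2.072
  solve Keq expr → x = -6.8144e-06; check Q = 1.6800e+05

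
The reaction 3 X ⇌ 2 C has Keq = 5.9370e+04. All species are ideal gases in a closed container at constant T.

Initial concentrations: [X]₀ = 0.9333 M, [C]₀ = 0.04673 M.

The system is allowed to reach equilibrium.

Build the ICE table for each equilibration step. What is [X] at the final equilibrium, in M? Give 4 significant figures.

Q₀ = 0.002686 vs Keq = 5.9370e+04 ⇒ Q<K, forward
Step 1:
                   X          C
  init        0.9333    0.04673
  Δ          -0.9139     0.6093
  eq         0.01935      0.656
  solve Keq expr → x = 0.3046; check Q = 5.9370e+04

[X]_eq = 0.01935 M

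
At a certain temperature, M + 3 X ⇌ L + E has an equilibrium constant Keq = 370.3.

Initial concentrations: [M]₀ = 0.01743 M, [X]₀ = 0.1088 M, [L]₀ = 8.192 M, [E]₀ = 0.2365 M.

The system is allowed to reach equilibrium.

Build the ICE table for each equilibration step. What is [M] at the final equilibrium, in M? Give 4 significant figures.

Q₀ = 8.6305e+04 vs Keq = 370.3 ⇒ Q>K, reverse
Step 1:
                  M         X         L         E
  I         0.01743    0.1088     8.192    0.2365
  C         0.07567     0.227  -0.07567  -0.07567
  E          0.0931    0.3358     8.116    0.1608
  solve Keq expr → x = -0.07567; check Q = 370.3

[M]_eq = 0.0931 M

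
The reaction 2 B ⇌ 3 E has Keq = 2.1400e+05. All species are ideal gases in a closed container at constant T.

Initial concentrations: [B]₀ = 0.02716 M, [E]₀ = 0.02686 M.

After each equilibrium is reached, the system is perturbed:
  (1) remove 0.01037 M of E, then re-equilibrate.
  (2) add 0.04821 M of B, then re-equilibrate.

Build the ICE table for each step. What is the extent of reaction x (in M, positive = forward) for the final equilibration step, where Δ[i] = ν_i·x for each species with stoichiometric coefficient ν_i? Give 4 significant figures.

Q₀ = 0.02627 vs Keq = 2.1400e+05 ⇒ Q<K, forward
Step 1:
                  B         E
  Initial   0.02716   0.02686
  Change   -0.02712   0.04068
  Equil   3.7946e-05   0.06754
  solve Keq expr → x = 0.01356; check Q = 2.1400e+05
Then remove 0.01037 M of E.
Step 2:
                  B         E
  Initial 3.7946e-05   0.05717
  Change  -8.3845e-06 1.2577e-05
  Equil   2.9561e-05   0.05719
  solve Keq expr → x = 4.1923e-06; check Q = 2.1400e+05
Then add 0.04821 M of B.
Step 3:
                  B         E
  Initial   0.04824   0.05719
  Change   -0.04814   0.07221
  Equil   1.0062e-04    0.1294
  solve Keq expr → x = 0.02407; check Q = 2.1400e+05

x = 0.02407 M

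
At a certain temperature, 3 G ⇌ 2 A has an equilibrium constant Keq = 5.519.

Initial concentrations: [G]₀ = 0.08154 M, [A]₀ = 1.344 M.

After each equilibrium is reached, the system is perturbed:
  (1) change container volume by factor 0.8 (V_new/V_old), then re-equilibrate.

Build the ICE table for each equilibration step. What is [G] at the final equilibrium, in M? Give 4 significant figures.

[G]_eq = 0.6736 M

Q₀ = 3332 vs Keq = 5.519 ⇒ Q>K, reverse
Step 1:
                  G         A
  Initial   0.08154     1.344
  Change     0.4907   -0.3271
  Equil      0.5722     1.017
  solve Keq expr → x = -0.1636; check Q = 5.519
Then change container volume by factor 0.8 (V_new/V_old).
Step 2:
                  G         A
  Initial    0.7153     1.271
  Change   -0.04164   0.02776
  Equil      0.6736     1.299
  solve Keq expr → x = 0.01388; check Q = 5.519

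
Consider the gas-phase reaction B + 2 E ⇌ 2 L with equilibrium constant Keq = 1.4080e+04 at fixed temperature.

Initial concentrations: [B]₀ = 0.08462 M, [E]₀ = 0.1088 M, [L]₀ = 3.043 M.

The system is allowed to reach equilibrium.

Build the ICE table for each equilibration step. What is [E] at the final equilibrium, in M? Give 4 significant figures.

[E]_eq = 0.09305 M

Q₀ = 9244 vs Keq = 1.4080e+04 ⇒ Q<K, forward
Step 1:
                   B          E          L
  Initial    0.08462     0.1088      3.043
  Change   -0.007875   -0.01575    0.01575
  Equil      0.07675    0.09305      3.059
  solve Keq expr → x = 0.007875; check Q = 1.4080e+04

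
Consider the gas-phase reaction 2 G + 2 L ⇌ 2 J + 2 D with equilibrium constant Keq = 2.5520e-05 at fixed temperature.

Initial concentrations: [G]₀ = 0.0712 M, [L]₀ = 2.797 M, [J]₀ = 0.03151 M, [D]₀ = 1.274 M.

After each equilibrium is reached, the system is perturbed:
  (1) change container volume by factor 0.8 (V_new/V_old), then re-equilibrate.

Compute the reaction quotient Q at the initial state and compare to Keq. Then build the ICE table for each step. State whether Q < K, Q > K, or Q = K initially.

Q₀ = 0.04063 vs Keq = 2.5520e-05 ⇒ Q>K, reverse
Step 1:
                  G         L         J         D
  init       0.0712     2.797   0.03151     1.274
  Δ         0.03034   0.03034  -0.03034  -0.03034
  eq         0.1015     2.827  0.001166     1.244
  solve Keq expr → x = -0.01517; check Q = 2.5520e-05
Then change container volume by factor 0.8 (V_new/V_old).
Step 2:
                  G         L         J         D
  init       0.1269     3.534  0.001458     1.555
  Δ               0         0         0         0
  eq         0.1269     3.534  0.001458     1.555
  solve Keq expr → x = 0; check Q = 2.5520e-05

Q₀ = 0.04063; Q > K (proceeds reverse)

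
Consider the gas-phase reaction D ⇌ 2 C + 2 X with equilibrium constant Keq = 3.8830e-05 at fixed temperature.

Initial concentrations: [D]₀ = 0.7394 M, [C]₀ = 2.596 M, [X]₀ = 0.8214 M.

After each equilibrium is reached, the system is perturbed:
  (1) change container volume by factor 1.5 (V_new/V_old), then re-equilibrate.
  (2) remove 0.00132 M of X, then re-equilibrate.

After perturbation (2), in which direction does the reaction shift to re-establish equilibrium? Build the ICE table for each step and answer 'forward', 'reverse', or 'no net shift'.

Direction: forward

Q₀ = 6.149 vs Keq = 3.8830e-05 ⇒ Q>K, reverse
Step 1:
                   D          C          X
  init        0.7394      2.596     0.8214
  Δ           0.4088    -0.8176    -0.8176
  eq           1.148      1.778   0.003755
  solve Keq expr → x = -0.4088; check Q = 3.8830e-05
Then change container volume by factor 1.5 (V_new/V_old).
Step 2:
                   D          C          X
  init        0.7655      1.186   0.002503
  Δ        -0.001042   0.002084   0.002084
  eq          0.7644      1.188   0.004587
  solve Keq expr → x = 0.001042; check Q = 3.8830e-05
Then remove 0.00132 M of X.
Step 3:
                   D          C          X
  init        0.7644      1.188   0.003267
  Δ       -6.5648e-04   0.001313   0.001313
  eq          0.7638      1.189    0.00458
  solve Keq expr → x = 6.5648e-04; check Q = 3.8830e-05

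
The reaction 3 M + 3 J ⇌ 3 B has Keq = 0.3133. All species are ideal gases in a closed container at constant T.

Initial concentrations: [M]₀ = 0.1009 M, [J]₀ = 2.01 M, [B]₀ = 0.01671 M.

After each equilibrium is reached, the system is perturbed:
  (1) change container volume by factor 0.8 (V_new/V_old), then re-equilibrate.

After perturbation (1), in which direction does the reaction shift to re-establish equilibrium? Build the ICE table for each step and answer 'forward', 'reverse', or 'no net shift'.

Direction: forward

Q₀ = 5.5933e-04 vs Keq = 0.3133 ⇒ Q<K, forward
Step 1:
                   M          J          B
  I           0.1009       2.01    0.01671
  C         -0.05044   -0.05044    0.05044
  E          0.05046       1.96    0.06715
  solve Keq expr → x = 0.01681; check Q = 0.3133
Then change container volume by factor 0.8 (V_new/V_old).
Step 2:
                   M          J          B
  I          0.06307      2.449    0.08394
  C        -0.007769  -0.007769   0.007769
  E           0.0553      2.442    0.09171
  solve Keq expr → x = 0.00259; check Q = 0.3133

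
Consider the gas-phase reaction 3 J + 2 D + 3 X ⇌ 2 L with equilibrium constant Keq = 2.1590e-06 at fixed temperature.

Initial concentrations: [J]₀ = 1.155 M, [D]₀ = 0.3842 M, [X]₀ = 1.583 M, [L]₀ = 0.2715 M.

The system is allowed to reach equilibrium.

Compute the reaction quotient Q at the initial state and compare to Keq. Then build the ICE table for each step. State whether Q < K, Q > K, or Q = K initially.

Q₀ = 0.0817 vs Keq = 2.1590e-06 ⇒ Q>K, reverse
Step 1:
                   J          D          X          L
  init         1.155     0.3842      1.583     0.2715
  Δ           0.3995     0.2663     0.3995    -0.2663
  eq           1.554     0.6505      1.982   0.005171
  solve Keq expr → x = -0.1332; check Q = 2.1590e-06

Q₀ = 0.0817; Q > K (proceeds reverse)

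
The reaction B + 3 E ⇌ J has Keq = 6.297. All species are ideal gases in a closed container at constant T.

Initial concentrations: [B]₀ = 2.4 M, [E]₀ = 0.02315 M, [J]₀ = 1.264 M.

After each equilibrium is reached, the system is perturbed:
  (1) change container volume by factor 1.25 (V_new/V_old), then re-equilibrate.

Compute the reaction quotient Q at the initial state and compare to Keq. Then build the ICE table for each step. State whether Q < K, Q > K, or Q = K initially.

Q₀ = 4.2451e+04; Q > K (proceeds reverse)

Q₀ = 4.2451e+04 vs Keq = 6.297 ⇒ Q>K, reverse
Step 1:
                   B          E          J
  Initial        2.4    0.02315      1.264
  Change      0.1304     0.3912    -0.1304
  Equil         2.53     0.4144      1.134
  solve Keq expr → x = -0.1304; check Q = 6.297
Then change container volume by factor 1.25 (V_new/V_old).
Step 2:
                   B          E          J
  Initial      2.024     0.3315     0.9069
  Change     0.02573    0.07719   -0.02573
  Equil         2.05     0.4087     0.8811
  solve Keq expr → x = -0.02573; check Q = 6.297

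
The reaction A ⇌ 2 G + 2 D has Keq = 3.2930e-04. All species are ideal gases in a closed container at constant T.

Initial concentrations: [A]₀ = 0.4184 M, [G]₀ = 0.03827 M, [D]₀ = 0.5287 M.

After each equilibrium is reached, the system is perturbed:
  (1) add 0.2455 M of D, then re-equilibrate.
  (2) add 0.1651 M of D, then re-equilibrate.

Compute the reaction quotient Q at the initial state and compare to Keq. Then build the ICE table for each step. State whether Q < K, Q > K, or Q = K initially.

Q₀ = 9.7846e-04 vs Keq = 3.2930e-04 ⇒ Q>K, reverse
Step 1:
                   A          G          D
  I           0.4184    0.03827     0.5287
  C         0.007602    -0.0152    -0.0152
  E            0.426    0.02307     0.5135
  solve Keq expr → x = -0.007602; check Q = 3.2930e-04
Then add 0.2455 M of D.
Step 2:
                   A          G          D
  I            0.426    0.02307      0.759
  C         0.003622  -0.007243  -0.007243
  E           0.4296    0.01582     0.7518
  solve Keq expr → x = -0.003622; check Q = 3.2930e-04
Then add 0.1651 M of D.
Step 3:
                   A          G          D
  I           0.4296    0.01582     0.9169
  C         0.001394  -0.002788  -0.002788
  E            0.431    0.01303     0.9141
  solve Keq expr → x = -0.001394; check Q = 3.2930e-04

Q₀ = 9.7846e-04; Q > K (proceeds reverse)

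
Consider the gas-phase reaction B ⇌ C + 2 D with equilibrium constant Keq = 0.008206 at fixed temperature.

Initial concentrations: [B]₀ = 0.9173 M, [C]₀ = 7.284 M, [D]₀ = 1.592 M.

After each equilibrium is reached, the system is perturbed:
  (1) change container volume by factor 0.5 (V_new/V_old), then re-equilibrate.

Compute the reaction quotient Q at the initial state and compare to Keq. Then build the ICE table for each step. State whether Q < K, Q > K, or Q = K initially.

Q₀ = 20.13; Q > K (proceeds reverse)

Q₀ = 20.13 vs Keq = 0.008206 ⇒ Q>K, reverse
Step 1:
                    B           C           D
  init         0.9173       7.284       1.592
  Δ            0.7729     -0.7729      -1.546
  eq             1.69       6.511     0.04615
  solve Keq expr → x = -0.7729; check Q = 0.008206
Then change container volume by factor 0.5 (V_new/V_old).
Step 2:
                    B           C           D
  init           3.38       13.02     0.09231
  Δ           0.02298    -0.02298    -0.04596
  eq            3.403          13     0.04635
  solve Keq expr → x = -0.02298; check Q = 0.008206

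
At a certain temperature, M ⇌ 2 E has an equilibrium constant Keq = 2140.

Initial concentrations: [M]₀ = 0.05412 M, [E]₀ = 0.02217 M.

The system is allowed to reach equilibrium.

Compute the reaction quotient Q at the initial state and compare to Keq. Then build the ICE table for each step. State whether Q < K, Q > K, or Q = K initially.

Q₀ = 0.009082; Q < K (proceeds forward)

Q₀ = 0.009082 vs Keq = 2140 ⇒ Q<K, forward
Step 1:
                   M          E
  Initial    0.05412    0.02217
  Change    -0.05411     0.1082
  Equil   7.9452e-06     0.1304
  solve Keq expr → x = 0.05411; check Q = 2140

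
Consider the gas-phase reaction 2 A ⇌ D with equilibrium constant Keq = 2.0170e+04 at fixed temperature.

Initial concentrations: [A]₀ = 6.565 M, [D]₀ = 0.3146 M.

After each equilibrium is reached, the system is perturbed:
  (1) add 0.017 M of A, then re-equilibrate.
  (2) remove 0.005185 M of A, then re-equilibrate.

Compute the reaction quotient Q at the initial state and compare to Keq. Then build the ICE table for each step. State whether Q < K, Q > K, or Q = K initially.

Q₀ = 0.007299 vs Keq = 2.0170e+04 ⇒ Q<K, forward
Step 1:
                  A         D
  Initial     6.565    0.3146
  Change     -6.552     3.276
  Equil     0.01334      3.59
  solve Keq expr → x = 3.276; check Q = 2.0170e+04
Then add 0.017 M of A.
Step 2:
                  A         D
  Initial   0.03034      3.59
  Change   -0.01698  0.008492
  Equil     0.01336     3.599
  solve Keq expr → x = 0.008492; check Q = 2.0170e+04
Then remove 0.005185 M of A.
Step 3:
                  A         D
  Initial  0.008173     3.599
  Change    0.00518  -0.00259
  Equil     0.01335     3.596
  solve Keq expr → x = -0.00259; check Q = 2.0170e+04

Q₀ = 0.007299; Q < K (proceeds forward)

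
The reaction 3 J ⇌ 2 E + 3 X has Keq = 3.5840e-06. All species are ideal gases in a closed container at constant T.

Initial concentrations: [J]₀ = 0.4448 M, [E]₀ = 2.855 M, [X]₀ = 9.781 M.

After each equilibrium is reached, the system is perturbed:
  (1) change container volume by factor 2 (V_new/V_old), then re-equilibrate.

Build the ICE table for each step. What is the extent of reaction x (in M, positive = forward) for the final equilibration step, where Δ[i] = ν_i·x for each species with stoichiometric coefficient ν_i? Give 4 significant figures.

Q₀ = 8.6670e+04 vs Keq = 3.5840e-06 ⇒ Q>K, reverse
Step 1:
                  J         E         X
  Initial    0.4448     2.855     9.781
  Change       4.28    -2.853     -4.28
  Equil       4.725  0.001507     5.501
  solve Keq expr → x = -1.427; check Q = 3.5840e-06
Then change container volume by factor 2 (V_new/V_old).
Step 2:
                  J         E         X
  Initial     2.363 7.5358e-04      2.75
  Change  -0.001127 7.5157e-04  0.001127
  Equil       2.361  0.001505     2.752
  solve Keq expr → x = 3.7579e-04; check Q = 3.5840e-06

x = 3.7579e-04 M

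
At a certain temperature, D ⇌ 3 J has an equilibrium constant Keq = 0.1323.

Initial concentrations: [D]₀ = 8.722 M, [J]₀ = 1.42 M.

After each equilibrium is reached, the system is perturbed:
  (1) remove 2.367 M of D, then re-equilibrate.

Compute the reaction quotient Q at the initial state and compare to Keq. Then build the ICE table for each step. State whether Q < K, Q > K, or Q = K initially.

Q₀ = 0.3283; Q > K (proceeds reverse)

Q₀ = 0.3283 vs Keq = 0.1323 ⇒ Q>K, reverse
Step 1:
                  D         J
  I           8.722      1.42
  C          0.1221   -0.3663
  E           8.844     1.054
  solve Keq expr → x = -0.1221; check Q = 0.1323
Then remove 2.367 M of D.
Step 2:
                  D         J
  I           6.477     1.054
  C         0.03409   -0.1023
  E           6.511    0.9515
  solve Keq expr → x = -0.03409; check Q = 0.1323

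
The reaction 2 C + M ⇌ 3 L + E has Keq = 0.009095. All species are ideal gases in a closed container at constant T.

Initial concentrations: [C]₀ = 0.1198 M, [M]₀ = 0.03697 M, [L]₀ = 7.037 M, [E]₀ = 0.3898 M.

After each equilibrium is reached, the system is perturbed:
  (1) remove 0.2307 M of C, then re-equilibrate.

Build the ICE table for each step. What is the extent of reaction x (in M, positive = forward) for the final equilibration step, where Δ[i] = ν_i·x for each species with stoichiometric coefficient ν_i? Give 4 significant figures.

x = -6.9495e-06 M

Q₀ = 2.5600e+05 vs Keq = 0.009095 ⇒ Q>K, reverse
Step 1:
                  C         M         L         E
  Initial    0.1198   0.03697     7.037    0.3898
  Change     0.7796    0.3898    -1.169   -0.3898
  Equil      0.8994    0.4268     5.868 1.5540e-05
  solve Keq expr → x = -0.3898; check Q = 0.009095
Then remove 0.2307 M of C.
Step 2:
                  C         M         L         E
  Initial    0.6687    0.4268     5.868 1.5540e-05
  Change  1.3899e-05 6.9495e-06 -2.0849e-05 -6.9495e-06
  Equil      0.6687    0.4268     5.868 8.5909e-06
  solve Keq expr → x = -6.9495e-06; check Q = 0.009095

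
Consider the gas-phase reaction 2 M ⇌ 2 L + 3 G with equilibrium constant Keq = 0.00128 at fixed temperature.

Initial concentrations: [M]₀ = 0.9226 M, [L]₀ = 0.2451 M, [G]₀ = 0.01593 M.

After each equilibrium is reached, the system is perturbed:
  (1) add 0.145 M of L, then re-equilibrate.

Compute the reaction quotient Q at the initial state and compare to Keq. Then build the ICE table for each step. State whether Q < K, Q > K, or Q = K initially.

Q₀ = 2.8530e-07 vs Keq = 0.00128 ⇒ Q<K, forward
Step 1:
                  M         L         G
  I          0.9226    0.2451   0.01593
  C         -0.1138    0.1138    0.1707
  E          0.8088    0.3589    0.1866
  solve Keq expr → x = 0.0569; check Q = 0.00128
Then add 0.145 M of L.
Step 2:
                  M         L         G
  I          0.8088    0.5039    0.1866
  C         0.02065  -0.02065  -0.03098
  E          0.8295    0.4832    0.1557
  solve Keq expr → x = -0.01033; check Q = 0.00128

Q₀ = 2.8530e-07; Q < K (proceeds forward)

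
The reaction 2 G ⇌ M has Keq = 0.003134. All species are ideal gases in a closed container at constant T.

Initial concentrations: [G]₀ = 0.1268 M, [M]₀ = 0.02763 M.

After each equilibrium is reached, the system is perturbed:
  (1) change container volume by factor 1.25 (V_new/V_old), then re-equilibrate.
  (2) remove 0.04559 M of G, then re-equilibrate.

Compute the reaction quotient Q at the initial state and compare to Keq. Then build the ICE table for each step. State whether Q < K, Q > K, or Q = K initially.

Q₀ = 1.718; Q > K (proceeds reverse)

Q₀ = 1.718 vs Keq = 0.003134 ⇒ Q>K, reverse
Step 1:
                  G         M
  Initial    0.1268   0.02763
  Change    0.05505  -0.02753
  Equil      0.1819 1.0364e-04
  solve Keq expr → x = -0.02753; check Q = 0.003134
Then change container volume by factor 1.25 (V_new/V_old).
Step 2:
                  G         M
  Initial    0.1455 8.2914e-05
  Change  3.3105e-05 -1.6553e-05
  Equil      0.1455 6.6361e-05
  solve Keq expr → x = -1.6553e-05; check Q = 0.003134
Then remove 0.04559 M of G.
Step 3:
                  G         M
  Initial   0.09993 6.6361e-05
  Change  7.0049e-05 -3.5024e-05
  Equil         0.1 3.1337e-05
  solve Keq expr → x = -3.5024e-05; check Q = 0.003134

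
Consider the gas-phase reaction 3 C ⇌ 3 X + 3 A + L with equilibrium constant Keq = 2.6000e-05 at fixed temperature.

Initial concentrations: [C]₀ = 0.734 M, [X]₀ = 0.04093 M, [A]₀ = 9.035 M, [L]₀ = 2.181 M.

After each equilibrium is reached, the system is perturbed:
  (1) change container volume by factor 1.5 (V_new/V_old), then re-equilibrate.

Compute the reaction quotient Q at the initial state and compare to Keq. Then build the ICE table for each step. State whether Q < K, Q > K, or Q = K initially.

Q₀ = 0.2789 vs Keq = 2.6000e-05 ⇒ Q>K, reverse
Step 1:
                   C          X          A          L
  Initial      0.734    0.04093      9.035      2.181
  Change     0.03896   -0.03896   -0.03896   -0.01299
  Equil        0.773   0.001967      8.996      2.168
  solve Keq expr → x = -0.01299; check Q = 2.6000e-05
Then change container volume by factor 1.5 (V_new/V_old).
Step 2:
                   C          X          A          L
  Initial     0.5153   0.001311      5.997      1.445
  Change  -9.3559e-04 9.3559e-04 9.3559e-04 3.1186e-04
  Equil       0.5144   0.002247      5.998      1.446
  solve Keq expr → x = 3.1186e-04; check Q = 2.6000e-05

Q₀ = 0.2789; Q > K (proceeds reverse)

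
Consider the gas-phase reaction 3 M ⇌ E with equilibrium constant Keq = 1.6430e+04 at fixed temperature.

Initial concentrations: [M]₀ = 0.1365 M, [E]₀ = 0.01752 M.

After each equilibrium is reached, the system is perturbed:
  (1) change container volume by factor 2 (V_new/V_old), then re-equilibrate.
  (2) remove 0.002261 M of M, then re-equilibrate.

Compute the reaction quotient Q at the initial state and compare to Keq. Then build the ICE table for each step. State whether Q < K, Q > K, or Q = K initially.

Q₀ = 6.889 vs Keq = 1.6430e+04 ⇒ Q<K, forward
Step 1:
                   M          E
  Initial     0.1365    0.01752
  Change     -0.1213    0.04043
  Equil      0.01522    0.05795
  solve Keq expr → x = 0.04043; check Q = 1.6430e+04
Then change container volume by factor 2 (V_new/V_old).
Step 2:
                   M          E
  Initial   0.007611    0.02897
  Change    0.004269  -0.001423
  Equil      0.01188    0.02755
  solve Keq expr → x = -0.001423; check Q = 1.6430e+04
Then remove 0.002261 M of M.
Step 3:
                   M          E
  Initial   0.009619    0.02755
  Change    0.002157 -7.1892e-04
  Equil      0.01178    0.02683
  solve Keq expr → x = -7.1892e-04; check Q = 1.6430e+04

Q₀ = 6.889; Q < K (proceeds forward)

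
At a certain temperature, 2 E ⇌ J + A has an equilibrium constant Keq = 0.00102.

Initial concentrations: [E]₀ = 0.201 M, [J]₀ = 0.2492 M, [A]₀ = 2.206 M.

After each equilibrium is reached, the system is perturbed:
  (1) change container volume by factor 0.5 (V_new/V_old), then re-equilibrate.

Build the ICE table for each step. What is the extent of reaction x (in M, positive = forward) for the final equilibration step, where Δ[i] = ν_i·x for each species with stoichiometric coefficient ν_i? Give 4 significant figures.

Q₀ = 13.61 vs Keq = 0.00102 ⇒ Q>K, reverse
Step 1:
                   E          J          A
  init         0.201     0.2492      2.206
  Δ           0.4979    -0.2489    -0.2489
  eq          0.6989 2.5458e-04      1.957
  solve Keq expr → x = -0.2489; check Q = 0.00102
Then change container volume by factor 0.5 (V_new/V_old).
Step 2:
                   E          J          A
  init         1.398 5.0915e-04      3.914
  Δ                0          0          0
  eq           1.398 5.0915e-04      3.914
  solve Keq expr → x = 0; check Q = 0.00102

x = 0 M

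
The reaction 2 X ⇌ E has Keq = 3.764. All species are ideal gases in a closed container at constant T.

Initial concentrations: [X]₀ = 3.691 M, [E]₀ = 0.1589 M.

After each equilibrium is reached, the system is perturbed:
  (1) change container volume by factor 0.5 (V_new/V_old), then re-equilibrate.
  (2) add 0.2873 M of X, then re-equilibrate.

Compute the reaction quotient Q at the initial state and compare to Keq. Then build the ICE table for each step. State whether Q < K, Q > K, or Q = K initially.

Q₀ = 0.01166; Q < K (proceeds forward)

Q₀ = 0.01166 vs Keq = 3.764 ⇒ Q<K, forward
Step 1:
                    X           E
  I             3.691      0.1589
  C            -3.025       1.512
  E            0.6663       1.671
  solve Keq expr → x = 1.512; check Q = 3.764
Then change container volume by factor 0.5 (V_new/V_old).
Step 2:
                    X           E
  I             1.333       3.342
  C            -0.365      0.1825
  E            0.9677       3.525
  solve Keq expr → x = 0.1825; check Q = 3.764
Then add 0.2873 M of X.
Step 3:
                    X           E
  I             1.255       3.525
  C            -0.269      0.1345
  E             0.986       3.659
  solve Keq expr → x = 0.1345; check Q = 3.764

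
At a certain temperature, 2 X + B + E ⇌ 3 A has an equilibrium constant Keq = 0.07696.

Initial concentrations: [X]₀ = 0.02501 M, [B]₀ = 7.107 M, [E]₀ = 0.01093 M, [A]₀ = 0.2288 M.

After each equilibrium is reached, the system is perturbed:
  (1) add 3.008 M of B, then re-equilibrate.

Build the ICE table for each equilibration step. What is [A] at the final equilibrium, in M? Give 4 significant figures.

Q₀ = 246.5 vs Keq = 0.07696 ⇒ Q>K, reverse
Step 1:
                    X           B           E           A
  I           0.02501       7.107     0.01093      0.2288
  C           0.09914     0.04957     0.04957     -0.1487
  E            0.1242       7.157      0.0605     0.08009
  solve Keq expr → x = -0.04957; check Q = 0.07696
Then add 3.008 M of B.
Step 2:
                    X           B           E           A
  I            0.1242       10.16      0.0605     0.08009
  C          -0.00445   -0.002225   -0.002225    0.006675
  E            0.1197       10.16     0.05828     0.08676
  solve Keq expr → x = 0.002225; check Q = 0.07696

[A]_eq = 0.08676 M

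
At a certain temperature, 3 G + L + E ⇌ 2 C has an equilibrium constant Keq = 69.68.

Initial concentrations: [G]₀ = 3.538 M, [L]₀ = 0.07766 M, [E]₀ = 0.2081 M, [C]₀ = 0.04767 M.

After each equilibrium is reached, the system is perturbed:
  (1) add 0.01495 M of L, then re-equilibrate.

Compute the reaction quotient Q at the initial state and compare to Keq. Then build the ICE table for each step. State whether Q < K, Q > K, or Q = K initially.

Q₀ = 0.003175 vs Keq = 69.68 ⇒ Q<K, forward
Step 1:
                   G          L          E          C
  init         3.538    0.07766     0.2081    0.04767
  Δ          -0.2326   -0.07753   -0.07753     0.1551
  eq           3.305 1.2510e-04     0.1306     0.2027
  solve Keq expr → x = 0.07753; check Q = 69.68
Then add 0.01495 M of L.
Step 2:
                   G          L          E          C
  init         3.305    0.01508     0.1306     0.2027
  Δ         -0.04465   -0.01488   -0.01488    0.02976
  eq           3.261 1.9343e-04     0.1157     0.2325
  solve Keq expr → x = 0.01488; check Q = 69.68

Q₀ = 0.003175; Q < K (proceeds forward)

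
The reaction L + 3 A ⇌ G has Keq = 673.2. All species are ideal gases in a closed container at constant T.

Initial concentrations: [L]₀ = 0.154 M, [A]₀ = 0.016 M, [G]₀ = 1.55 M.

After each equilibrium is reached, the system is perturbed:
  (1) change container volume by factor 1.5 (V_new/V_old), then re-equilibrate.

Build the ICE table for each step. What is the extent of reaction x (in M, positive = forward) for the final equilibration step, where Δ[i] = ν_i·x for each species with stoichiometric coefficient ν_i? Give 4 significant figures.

Q₀ = 2.4573e+06 vs Keq = 673.2 ⇒ Q>K, reverse
Step 1:
                  L         A         G
  init        0.154     0.016      1.55
  Δ         0.06647    0.1994  -0.06647
  eq         0.2205    0.2154     1.484
  solve Keq expr → x = -0.06647; check Q = 673.2
Then change container volume by factor 1.5 (V_new/V_old).
Step 2:
                  L         A         G
  init        0.147    0.1436     0.989
  Δ         0.02041   0.06124  -0.02041
  eq         0.1674    0.2048    0.9686
  solve Keq expr → x = -0.02041; check Q = 673.2

x = -0.02041 M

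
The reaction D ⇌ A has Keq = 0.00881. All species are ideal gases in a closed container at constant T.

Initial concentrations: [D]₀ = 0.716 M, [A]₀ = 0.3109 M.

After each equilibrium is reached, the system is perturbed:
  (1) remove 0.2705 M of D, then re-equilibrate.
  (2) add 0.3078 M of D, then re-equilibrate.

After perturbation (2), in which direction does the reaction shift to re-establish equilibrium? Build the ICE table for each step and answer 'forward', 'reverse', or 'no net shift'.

Direction: forward

Q₀ = 0.4342 vs Keq = 0.00881 ⇒ Q>K, reverse
Step 1:
                    D           A
  I             0.716      0.3109
  C            0.3019     -0.3019
  E             1.018    0.008968
  solve Keq expr → x = -0.3019; check Q = 0.00881
Then remove 0.2705 M of D.
Step 2:
                    D           A
  I            0.7474    0.008968
  C          0.002362   -0.002362
  E            0.7498    0.006606
  solve Keq expr → x = -0.002362; check Q = 0.00881
Then add 0.3078 M of D.
Step 3:
                    D           A
  I             1.058    0.006606
  C         -0.002688    0.002688
  E             1.055    0.009294
  solve Keq expr → x = 0.002688; check Q = 0.00881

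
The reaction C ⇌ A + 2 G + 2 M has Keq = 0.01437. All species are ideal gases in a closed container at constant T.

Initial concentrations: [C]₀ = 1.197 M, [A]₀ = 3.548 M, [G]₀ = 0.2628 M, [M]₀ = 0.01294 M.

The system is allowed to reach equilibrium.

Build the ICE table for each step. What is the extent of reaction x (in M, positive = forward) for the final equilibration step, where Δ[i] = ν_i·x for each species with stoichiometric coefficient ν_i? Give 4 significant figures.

Q₀ = 3.4277e-05 vs Keq = 0.01437 ⇒ Q<K, forward
Step 1:
                    C           A           G           M
  Initial       1.197       3.548      0.2628     0.01294
  Change     -0.07454     0.07454      0.1491      0.1491
  Equil         1.122       3.623      0.4119       0.162
  solve Keq expr → x = 0.07454; check Q = 0.01437

x = 0.07454 M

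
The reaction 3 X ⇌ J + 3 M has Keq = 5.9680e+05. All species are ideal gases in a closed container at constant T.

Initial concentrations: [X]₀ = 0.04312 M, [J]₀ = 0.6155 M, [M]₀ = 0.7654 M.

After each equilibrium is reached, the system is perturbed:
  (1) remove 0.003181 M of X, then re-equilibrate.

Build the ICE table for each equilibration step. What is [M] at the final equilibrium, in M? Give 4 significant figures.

[M]_eq = 0.7972 M

Q₀ = 3442 vs Keq = 5.9680e+05 ⇒ Q<K, forward
Step 1:
                    X           J           M
  Initial     0.04312      0.6155      0.7654
  Change     -0.03498     0.01166     0.03498
  Equil      0.008137      0.6272      0.8004
  solve Keq expr → x = 0.01166; check Q = 5.9680e+05
Then remove 0.003181 M of X.
Step 2:
                    X           J           M
  Initial    0.004956      0.6272      0.8004
  Change     0.003145   -0.001048   -0.003145
  Equil      0.008101      0.6261      0.7972
  solve Keq expr → x = -0.001048; check Q = 5.9680e+05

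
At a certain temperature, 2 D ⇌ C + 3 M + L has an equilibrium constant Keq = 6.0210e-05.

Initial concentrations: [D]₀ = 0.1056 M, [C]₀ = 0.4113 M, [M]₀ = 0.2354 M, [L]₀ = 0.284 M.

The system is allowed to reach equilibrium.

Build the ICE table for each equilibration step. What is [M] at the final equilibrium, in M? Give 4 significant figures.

[M]_eq = 0.03577 M

Q₀ = 0.1366 vs Keq = 6.0210e-05 ⇒ Q>K, reverse
Step 1:
                   D          C          M          L
  init        0.1056     0.4113     0.2354      0.284
  Δ           0.1331   -0.06654    -0.1996   -0.06654
  eq          0.2387     0.3448    0.03577     0.2175
  solve Keq expr → x = -0.06654; check Q = 6.0210e-05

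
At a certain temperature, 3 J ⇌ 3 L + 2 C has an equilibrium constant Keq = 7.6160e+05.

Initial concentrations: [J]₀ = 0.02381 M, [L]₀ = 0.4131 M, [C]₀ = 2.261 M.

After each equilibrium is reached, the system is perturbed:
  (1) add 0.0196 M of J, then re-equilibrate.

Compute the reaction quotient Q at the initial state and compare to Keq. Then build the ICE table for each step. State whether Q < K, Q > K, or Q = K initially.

Q₀ = 2.6699e+04; Q < K (proceeds forward)

Q₀ = 2.6699e+04 vs Keq = 7.6160e+05 ⇒ Q<K, forward
Step 1:
                    J           L           C
  Initial     0.02381      0.4131       2.261
  Change      -0.0157      0.0157     0.01046
  Equil      0.008114      0.4288       2.271
  solve Keq expr → x = 0.005232; check Q = 7.6160e+05
Then add 0.0196 M of J.
Step 2:
                    J           L           C
  Initial     0.02771      0.4288       2.271
  Change      -0.0192      0.0192      0.0128
  Equil      0.008509       0.448       2.284
  solve Keq expr → x = 0.006402; check Q = 7.6160e+05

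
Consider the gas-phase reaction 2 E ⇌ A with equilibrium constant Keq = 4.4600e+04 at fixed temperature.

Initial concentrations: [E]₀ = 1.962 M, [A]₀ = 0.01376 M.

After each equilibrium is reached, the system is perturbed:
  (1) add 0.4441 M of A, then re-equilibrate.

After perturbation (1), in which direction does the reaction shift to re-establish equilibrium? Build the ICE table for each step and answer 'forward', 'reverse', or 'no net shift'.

Q₀ = 0.003575 vs Keq = 4.4600e+04 ⇒ Q<K, forward
Step 1:
                    E           A
  init          1.962     0.01376
  Δ            -1.957      0.9786
  eq         0.004717      0.9924
  solve Keq expr → x = 0.9786; check Q = 4.4600e+04
Then add 0.4441 M of A.
Step 2:
                    E           A
  init       0.004717       1.437
  Δ        9.5720e-04 -4.7860e-04
  eq         0.005674       1.436
  solve Keq expr → x = -4.7860e-04; check Q = 4.4600e+04

Direction: reverse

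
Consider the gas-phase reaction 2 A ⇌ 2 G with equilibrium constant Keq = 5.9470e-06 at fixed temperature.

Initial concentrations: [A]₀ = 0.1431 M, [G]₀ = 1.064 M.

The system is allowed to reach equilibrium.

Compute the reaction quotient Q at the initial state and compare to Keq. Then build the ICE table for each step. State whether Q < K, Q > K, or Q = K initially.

Q₀ = 55.28; Q > K (proceeds reverse)

Q₀ = 55.28 vs Keq = 5.9470e-06 ⇒ Q>K, reverse
Step 1:
                  A         G
  I          0.1431     1.064
  C           1.061    -1.061
  E           1.204  0.002937
  solve Keq expr → x = -0.5305; check Q = 5.9470e-06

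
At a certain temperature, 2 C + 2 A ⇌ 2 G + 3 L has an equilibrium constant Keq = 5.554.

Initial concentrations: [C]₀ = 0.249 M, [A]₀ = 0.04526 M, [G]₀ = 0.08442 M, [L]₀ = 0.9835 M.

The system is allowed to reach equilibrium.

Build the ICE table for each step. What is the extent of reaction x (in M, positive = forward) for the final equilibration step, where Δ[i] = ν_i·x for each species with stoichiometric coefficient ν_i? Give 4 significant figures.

Q₀ = 53.38 vs Keq = 5.554 ⇒ Q>K, reverse
Step 1:
                    C           A           G           L
  Initial       0.249     0.04526     0.08442      0.9835
  Change         0.03        0.03       -0.03    -0.04499
  Equil         0.279     0.07526     0.05442      0.9385
  solve Keq expr → x = -0.015; check Q = 5.554

x = -0.015 M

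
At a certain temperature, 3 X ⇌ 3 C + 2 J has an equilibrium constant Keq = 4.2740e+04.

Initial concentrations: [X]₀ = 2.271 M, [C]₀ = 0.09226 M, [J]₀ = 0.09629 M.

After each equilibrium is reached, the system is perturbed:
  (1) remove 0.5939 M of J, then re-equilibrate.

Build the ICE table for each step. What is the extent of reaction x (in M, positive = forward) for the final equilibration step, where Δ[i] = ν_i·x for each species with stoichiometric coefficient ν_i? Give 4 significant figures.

x = 0.007564 M

Q₀ = 6.2166e-07 vs Keq = 4.2740e+04 ⇒ Q<K, forward
Step 1:
                  X         C         J
  I           2.271   0.09226   0.09629
  C          -2.184     2.184     1.456
  E         0.08727     2.276     1.552
  solve Keq expr → x = 0.7279; check Q = 4.2740e+04
Then remove 0.5939 M of J.
Step 2:
                  X         C         J
  I         0.08727     2.276    0.9582
  C        -0.02269   0.02269   0.01513
  E         0.06457     2.299    0.9733
  solve Keq expr → x = 0.007564; check Q = 4.2740e+04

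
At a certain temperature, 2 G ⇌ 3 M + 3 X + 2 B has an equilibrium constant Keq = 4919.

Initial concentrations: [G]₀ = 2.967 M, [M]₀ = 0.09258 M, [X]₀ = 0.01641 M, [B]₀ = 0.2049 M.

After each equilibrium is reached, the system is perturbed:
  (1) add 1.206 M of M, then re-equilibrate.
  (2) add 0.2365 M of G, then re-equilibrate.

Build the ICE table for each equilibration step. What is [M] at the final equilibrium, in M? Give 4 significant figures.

Q₀ = 1.6723e-11 vs Keq = 4919 ⇒ Q<K, forward
Step 1:
                  G         M         X         B
  I           2.967   0.09258   0.01641    0.2049
  C          -2.026     3.039     3.039     2.026
  E          0.9412     3.131     3.055     2.231
  solve Keq expr → x = 1.013; check Q = 4919
Then add 1.206 M of M.
Step 2:
                  G         M         X         B
  I          0.9412     4.337     3.055     2.231
  C          0.1779   -0.2669   -0.2669   -0.1779
  E           1.119      4.07     2.788     2.053
  solve Keq expr → x = -0.08897; check Q = 4919
Then add 0.2365 M of G.
Step 3:
                  G         M         X         B
  I           1.356      4.07     2.788     2.053
  C        -0.07449    0.1117    0.1117   0.07449
  E           1.281     4.182       2.9     2.127
  solve Keq expr → x = 0.03725; check Q = 4919

[M]_eq = 4.182 M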